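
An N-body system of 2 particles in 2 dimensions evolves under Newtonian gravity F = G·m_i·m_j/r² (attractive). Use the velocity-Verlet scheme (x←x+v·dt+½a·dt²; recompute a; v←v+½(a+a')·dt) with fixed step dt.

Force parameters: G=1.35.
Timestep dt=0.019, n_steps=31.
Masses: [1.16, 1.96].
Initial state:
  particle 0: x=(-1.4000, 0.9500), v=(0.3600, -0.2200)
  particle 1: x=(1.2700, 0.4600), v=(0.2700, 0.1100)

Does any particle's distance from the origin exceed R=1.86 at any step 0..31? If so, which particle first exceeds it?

no

step 0: x0=(-1.4000, 0.9500) x1=(1.2700, 0.4600)
step 1: x0=(-1.3931, 0.9458) x1=(1.2751, 0.4621)
step 2: x0=(-1.3861, 0.9416) x1=(1.2801, 0.4642)
step 3: x0=(-1.3789, 0.9374) x1=(1.2850, 0.4663)
step 4: x0=(-1.3716, 0.9331) x1=(1.2899, 0.4685)
step 5: x0=(-1.3642, 0.9288) x1=(1.2947, 0.4706)
step 6: x0=(-1.3567, 0.9245) x1=(1.2994, 0.4728)
step 7: x0=(-1.3490, 0.9202) x1=(1.3040, 0.4750)
step 8: x0=(-1.3412, 0.9158) x1=(1.3086, 0.4772)
step 9: x0=(-1.3332, 0.9115) x1=(1.3131, 0.4794)
step 10: x0=(-1.3252, 0.9071) x1=(1.3175, 0.4816)
step 11: x0=(-1.3170, 0.9027) x1=(1.3218, 0.4838)
step 12: x0=(-1.3086, 0.8982) x1=(1.3261, 0.4860)
step 13: x0=(-1.3002, 0.8938) x1=(1.3302, 0.4883)
step 14: x0=(-1.2916, 0.8893) x1=(1.3343, 0.4906)
step 15: x0=(-1.2828, 0.8848) x1=(1.3383, 0.4928)
step 16: x0=(-1.2740, 0.8803) x1=(1.3423, 0.4951)
step 17: x0=(-1.2650, 0.8757) x1=(1.3461, 0.4974)
step 18: x0=(-1.2558, 0.8712) x1=(1.3499, 0.4997)
step 19: x0=(-1.2466, 0.8666) x1=(1.3536, 0.5021)
step 20: x0=(-1.2371, 0.8620) x1=(1.3572, 0.5044)
step 21: x0=(-1.2276, 0.8574) x1=(1.3607, 0.5067)
step 22: x0=(-1.2179, 0.8528) x1=(1.3642, 0.5091)
step 23: x0=(-1.2081, 0.8481) x1=(1.3675, 0.5115)
step 24: x0=(-1.1981, 0.8434) x1=(1.3708, 0.5138)
step 25: x0=(-1.1880, 0.8388) x1=(1.3740, 0.5162)
step 26: x0=(-1.1778, 0.8341) x1=(1.3771, 0.5186)
step 27: x0=(-1.1674, 0.8293) x1=(1.3801, 0.5211)
step 28: x0=(-1.1568, 0.8246) x1=(1.3831, 0.5235)
step 29: x0=(-1.1461, 0.8198) x1=(1.3859, 0.5259)
step 30: x0=(-1.1353, 0.8151) x1=(1.3887, 0.5283)
step 31: x0=(-1.1243, 0.8103) x1=(1.3914, 0.5308)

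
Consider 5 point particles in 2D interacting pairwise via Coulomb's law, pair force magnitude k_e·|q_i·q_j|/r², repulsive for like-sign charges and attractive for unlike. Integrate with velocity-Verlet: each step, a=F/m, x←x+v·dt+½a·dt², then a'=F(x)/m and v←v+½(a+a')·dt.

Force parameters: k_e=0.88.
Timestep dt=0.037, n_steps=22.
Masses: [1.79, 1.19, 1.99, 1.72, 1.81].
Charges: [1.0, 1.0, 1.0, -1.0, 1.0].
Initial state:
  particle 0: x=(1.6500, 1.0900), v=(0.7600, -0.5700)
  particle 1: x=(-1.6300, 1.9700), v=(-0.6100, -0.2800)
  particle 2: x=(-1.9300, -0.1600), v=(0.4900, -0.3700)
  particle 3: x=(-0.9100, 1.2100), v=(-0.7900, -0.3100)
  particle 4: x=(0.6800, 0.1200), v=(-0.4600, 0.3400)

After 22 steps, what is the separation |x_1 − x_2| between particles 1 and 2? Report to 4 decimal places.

step 0: x0=(1.6500, 1.0900) x1=(-1.6300, 1.9700) x2=(-1.9300, -0.1600) x3=(-0.9100, 1.2100) x4=(0.6800, 0.1200)
step 1: x0=(1.6782, 1.0690) x1=(-1.6523, 1.9595) x2=(-1.9119, -0.1737) x3=(-0.9394, 1.1986) x4=(0.6629, 0.1325)
step 2: x0=(1.7068, 1.0483) x1=(-1.6742, 1.9486) x2=(-1.8938, -0.1873) x3=(-0.9691, 1.1874) x4=(0.6455, 0.1448)
step 3: x0=(1.7355, 1.0278) x1=(-1.6955, 1.9373) x2=(-1.8757, -0.2010) x3=(-0.9991, 1.1763) x4=(0.6278, 0.1570)
step 4: x0=(1.7646, 1.0076) x1=(-1.7164, 1.9256) x2=(-1.8577, -0.2146) x3=(-1.0295, 1.1654) x4=(0.6099, 0.1690)
step 5: x0=(1.7939, 0.9875) x1=(-1.7367, 1.9135) x2=(-1.8396, -0.2281) x3=(-1.0602, 1.1546) x4=(0.5918, 0.1809)
step 6: x0=(1.8235, 0.9676) x1=(-1.7566, 1.9010) x2=(-1.8216, -0.2417) x3=(-1.0913, 1.1440) x4=(0.5734, 0.1926)
step 7: x0=(1.8534, 0.9479) x1=(-1.7760, 1.8881) x2=(-1.8036, -0.2551) x3=(-1.1227, 1.1336) x4=(0.5548, 0.2043)
step 8: x0=(1.8835, 0.9283) x1=(-1.7949, 1.8747) x2=(-1.7857, -0.2685) x3=(-1.1544, 1.1234) x4=(0.5359, 0.2159)
step 9: x0=(1.9139, 0.9089) x1=(-1.8132, 1.8608) x2=(-1.7678, -0.2818) x3=(-1.1865, 1.1133) x4=(0.5168, 0.2274)
step 10: x0=(1.9446, 0.8896) x1=(-1.8311, 1.8464) x2=(-1.7499, -0.2951) x3=(-1.2189, 1.1034) x4=(0.4975, 0.2388)
step 11: x0=(1.9756, 0.8705) x1=(-1.8484, 1.8315) x2=(-1.7321, -0.3083) x3=(-1.2517, 1.0937) x4=(0.4779, 0.2503)
step 12: x0=(2.0068, 0.8514) x1=(-1.8653, 1.8160) x2=(-1.7143, -0.3213) x3=(-1.2848, 1.0842) x4=(0.4582, 0.2616)
step 13: x0=(2.0382, 0.8324) x1=(-1.8816, 1.7999) x2=(-1.6966, -0.3343) x3=(-1.3183, 1.0750) x4=(0.4383, 0.2730)
step 14: x0=(2.0699, 0.8136) x1=(-1.8973, 1.7832) x2=(-1.6790, -0.3472) x3=(-1.3522, 1.0660) x4=(0.4182, 0.2843)
step 15: x0=(2.1019, 0.7947) x1=(-1.9125, 1.7658) x2=(-1.6614, -0.3600) x3=(-1.3864, 1.0573) x4=(0.3979, 0.2957)
step 16: x0=(2.1340, 0.7760) x1=(-1.9271, 1.7476) x2=(-1.6440, -0.3727) x3=(-1.4210, 1.0489) x4=(0.3775, 0.3070)
step 17: x0=(2.1664, 0.7573) x1=(-1.9411, 1.7287) x2=(-1.6266, -0.3853) x3=(-1.4560, 1.0409) x4=(0.3569, 0.3184)
step 18: x0=(2.1990, 0.7387) x1=(-1.9545, 1.7089) x2=(-1.6094, -0.3977) x3=(-1.4913, 1.0332) x4=(0.3362, 0.3297)
step 19: x0=(2.2319, 0.7201) x1=(-1.9672, 1.6881) x2=(-1.5922, -0.4101) x3=(-1.5271, 1.0261) x4=(0.3154, 0.3411)
step 20: x0=(2.2649, 0.7016) x1=(-1.9793, 1.6663) x2=(-1.5753, -0.4224) x3=(-1.5633, 1.0194) x4=(0.2944, 0.3526)
step 21: x0=(2.2981, 0.6831) x1=(-1.9906, 1.6434) x2=(-1.5584, -0.4346) x3=(-1.5999, 1.0133) x4=(0.2734, 0.3641)
step 22: x0=(2.3315, 0.6646) x1=(-2.0013, 1.6193) x2=(-1.5417, -0.4467) x3=(-1.6369, 1.0079) x4=(0.2523, 0.3756)

2.1164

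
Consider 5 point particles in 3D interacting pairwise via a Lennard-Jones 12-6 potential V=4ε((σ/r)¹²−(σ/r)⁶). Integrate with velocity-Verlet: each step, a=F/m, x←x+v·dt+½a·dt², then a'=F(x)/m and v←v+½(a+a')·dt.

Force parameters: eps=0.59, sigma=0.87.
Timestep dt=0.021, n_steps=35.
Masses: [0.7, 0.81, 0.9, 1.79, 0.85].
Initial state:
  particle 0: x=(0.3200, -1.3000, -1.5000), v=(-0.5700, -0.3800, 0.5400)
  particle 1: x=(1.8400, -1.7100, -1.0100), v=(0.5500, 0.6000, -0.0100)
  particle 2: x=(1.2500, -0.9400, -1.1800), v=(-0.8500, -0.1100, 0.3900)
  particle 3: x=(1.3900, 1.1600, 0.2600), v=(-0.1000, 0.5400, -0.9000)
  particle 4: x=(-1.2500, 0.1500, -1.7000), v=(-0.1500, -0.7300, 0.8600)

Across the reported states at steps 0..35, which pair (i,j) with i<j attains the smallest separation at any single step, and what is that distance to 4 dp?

pair (0,2), distance 0.9348

step 0: x0=(0.3200, -1.3000, -1.5000) x1=(1.8400, -1.7100, -1.0100) x2=(1.2500, -0.9400, -1.1800) x3=(1.3900, 1.1600, 0.2600) x4=(-1.2500, 0.1500, -1.7000)
step 1: x0=(0.3085, -1.3078, -1.4885) x1=(1.8515, -1.6973, -1.0102) x2=(1.2319, -0.9425, -1.1719) x3=(1.3879, 1.1713, 0.2411) x4=(-1.2531, 0.1347, -1.6819)
step 2: x0=(0.2979, -1.3153, -1.4767) x1=(1.8626, -1.6844, -1.0106) x2=(1.2132, -0.9454, -1.1640) x3=(1.3858, 1.1827, 0.2222) x4=(-1.2563, 0.1193, -1.6639)
step 3: x0=(0.2882, -1.3225, -1.4646) x1=(1.8735, -1.6712, -1.0109) x2=(1.1942, -0.9489, -1.1562) x3=(1.3837, 1.1940, 0.2033) x4=(-1.2594, 0.1040, -1.6458)
step 4: x0=(0.2793, -1.3294, -1.4522) x1=(1.8840, -1.6576, -1.0114) x2=(1.1749, -0.9529, -1.1486) x3=(1.3816, 1.2053, 0.1844) x4=(-1.2625, 0.0886, -1.6277)
step 5: x0=(0.2712, -1.3360, -1.4395) x1=(1.8940, -1.6436, -1.0120) x2=(1.1554, -0.9574, -1.1411) x3=(1.3795, 1.2167, 0.1655) x4=(-1.2656, 0.0732, -1.6097)
step 6: x0=(0.2636, -1.3424, -1.4267) x1=(1.9034, -1.6292, -1.0127) x2=(1.1360, -0.9625, -1.1336) x3=(1.3774, 1.2280, 0.1466) x4=(-1.2686, 0.0578, -1.5916)
step 7: x0=(0.2565, -1.3486, -1.4137) x1=(1.9123, -1.6143, -1.0135) x2=(1.1166, -0.9682, -1.1262) x3=(1.3753, 1.2393, 0.1277) x4=(-1.2717, 0.0424, -1.5735)
step 8: x0=(0.2496, -1.3548, -1.4006) x1=(1.9205, -1.5989, -1.0144) x2=(1.0977, -0.9743, -1.1188) x3=(1.3732, 1.2506, 0.1087) x4=(-1.2747, 0.0270, -1.5554)
step 9: x0=(0.2427, -1.3610, -1.3876) x1=(1.9280, -1.5830, -1.0153) x2=(1.0795, -0.9808, -1.1112) x3=(1.3711, 1.2620, 0.0898) x4=(-1.2777, 0.0115, -1.5374)
step 10: x0=(0.2353, -1.3674, -1.3747) x1=(1.9348, -1.5667, -1.0164) x2=(1.0622, -0.9875, -1.1034) x3=(1.3690, 1.2733, 0.0709) x4=(-1.2807, -0.0039, -1.5193)
step 11: x0=(0.2271, -1.3742, -1.3621) x1=(1.9408, -1.5498, -1.0175) x2=(1.0462, -0.9943, -1.0954) x3=(1.3669, 1.2846, 0.0520) x4=(-1.2837, -0.0194, -1.5012)
step 12: x0=(0.2177, -1.3816, -1.3499) x1=(1.9460, -1.5325, -1.0188) x2=(1.0319, -1.0011, -1.0869) x3=(1.3648, 1.2959, 0.0331) x4=(-1.2866, -0.0349, -1.4831)
step 13: x0=(0.2068, -1.3896, -1.3382) x1=(1.9505, -1.5148, -1.0200) x2=(1.0194, -1.0077, -1.0781) x3=(1.3627, 1.3072, 0.0142) x4=(-1.2895, -0.0504, -1.4650)
step 14: x0=(0.1943, -1.3985, -1.3269) x1=(1.9541, -1.4967, -1.0214) x2=(1.0089, -1.0141, -1.0688) x3=(1.3606, 1.3185, -0.0048) x4=(-1.2924, -0.0659, -1.4469)
step 15: x0=(0.1804, -1.4080, -1.3162) x1=(1.9569, -1.4781, -1.0228) x2=(1.0002, -1.0203, -1.0591) x3=(1.3584, 1.3298, -0.0237) x4=(-1.2953, -0.0815, -1.4288)
step 16: x0=(0.1653, -1.4180, -1.3058) x1=(1.9588, -1.4592, -1.0242) x2=(0.9932, -1.0264, -1.0490) x3=(1.3563, 1.3411, -0.0426) x4=(-1.2982, -0.0970, -1.4107)
step 17: x0=(0.1494, -1.4285, -1.2956) x1=(1.9600, -1.4399, -1.0257) x2=(0.9874, -1.0325, -1.0388) x3=(1.3542, 1.3524, -0.0615) x4=(-1.3010, -0.1126, -1.3926)
step 18: x0=(0.1332, -1.4391, -1.2856) x1=(1.9602, -1.4203, -1.0271) x2=(0.9828, -1.0387, -1.0284) x3=(1.3521, 1.3637, -0.0805) x4=(-1.3038, -0.1282, -1.3745)
step 19: x0=(0.1169, -1.4497, -1.2756) x1=(1.9597, -1.4004, -1.0286) x2=(0.9788, -1.0452, -1.0180) x3=(1.3500, 1.3750, -0.0994) x4=(-1.3066, -0.1438, -1.3564)
step 20: x0=(0.1008, -1.4602, -1.2655) x1=(1.9584, -1.3802, -1.0301) x2=(0.9754, -1.0520, -1.0077) x3=(1.3479, 1.3863, -0.1183) x4=(-1.3093, -0.1595, -1.3383)
step 21: x0=(0.0852, -1.4704, -1.2553) x1=(1.9562, -1.3598, -1.0316) x2=(0.9723, -1.0591, -0.9975) x3=(1.3458, 1.3975, -0.1372) x4=(-1.3121, -0.1751, -1.3202)
step 22: x0=(0.0702, -1.4804, -1.2449) x1=(1.9534, -1.3392, -1.0330) x2=(0.9694, -1.0667, -0.9874) x3=(1.3437, 1.4088, -0.1562) x4=(-1.3147, -0.1908, -1.3021)
step 23: x0=(0.0559, -1.4899, -1.2343) x1=(1.9498, -1.3183, -1.0344) x2=(0.9665, -1.0747, -0.9776) x3=(1.3416, 1.4201, -0.1751) x4=(-1.3174, -0.2065, -1.2840)
step 24: x0=(0.0424, -1.4991, -1.2235) x1=(1.9456, -1.2973, -1.0358) x2=(0.9636, -1.0831, -0.9679) x3=(1.3395, 1.4314, -0.1940) x4=(-1.3200, -0.2223, -1.2659)
step 25: x0=(0.0297, -1.5079, -1.2124) x1=(1.9408, -1.2762, -1.0372) x2=(0.9604, -1.0918, -0.9585) x3=(1.3373, 1.4426, -0.2130) x4=(-1.3226, -0.2381, -1.2477)
step 26: x0=(0.0179, -1.5163, -1.2011) x1=(1.9356, -1.2551, -1.0385) x2=(0.9570, -1.1010, -0.9492) x3=(1.3352, 1.4539, -0.2319) x4=(-1.3251, -0.2539, -1.2296)
step 27: x0=(0.0069, -1.5242, -1.1896) x1=(1.9299, -1.2338, -1.0398) x2=(0.9533, -1.1105, -0.9402) x3=(1.3331, 1.4652, -0.2508) x4=(-1.3276, -0.2697, -1.2115)
step 28: x0=(-0.0031, -1.5317, -1.1778) x1=(1.9240, -1.2126, -1.0411) x2=(0.9490, -1.1203, -0.9314) x3=(1.3310, 1.4764, -0.2698) x4=(-1.3301, -0.2856, -1.1934)
step 29: x0=(-0.0122, -1.5387, -1.1658) x1=(1.9178, -1.1913, -1.0423) x2=(0.9443, -1.1304, -0.9227) x3=(1.3289, 1.4877, -0.2887) x4=(-1.3325, -0.3015, -1.1752)
step 30: x0=(-0.0205, -1.5454, -1.1536) x1=(1.9115, -1.1700, -1.0435) x2=(0.9389, -1.1409, -0.9143) x3=(1.3268, 1.4990, -0.3077) x4=(-1.3349, -0.3174, -1.1571)
step 31: x0=(-0.0278, -1.5515, -1.1411) x1=(1.9050, -1.1487, -1.0447) x2=(0.9330, -1.1516, -0.9061) x3=(1.3247, 1.5102, -0.3266) x4=(-1.3373, -0.3334, -1.1390)
step 32: x0=(-0.0343, -1.5573, -1.1284) x1=(1.8984, -1.1275, -1.0459) x2=(0.9264, -1.1627, -0.8980) x3=(1.3225, 1.5215, -0.3455) x4=(-1.3396, -0.3494, -1.1209)
step 33: x0=(-0.0399, -1.5626, -1.1155) x1=(1.8916, -1.1062, -1.0471) x2=(0.9193, -1.1740, -0.8902) x3=(1.3204, 1.5327, -0.3645) x4=(-1.3418, -0.3654, -1.1027)
step 34: x0=(-0.0445, -1.5675, -1.1024) x1=(1.8845, -1.0849, -1.0482) x2=(0.9116, -1.1856, -0.8825) x3=(1.3183, 1.5440, -0.3834) x4=(-1.3440, -0.3815, -1.0846)
step 35: x0=(-0.0483, -1.5720, -1.0891) x1=(1.8771, -1.0637, -1.0493) x2=(0.9036, -1.1974, -0.8751) x3=(1.3162, 1.5552, -0.4024) x4=(-1.3461, -0.3977, -1.0665)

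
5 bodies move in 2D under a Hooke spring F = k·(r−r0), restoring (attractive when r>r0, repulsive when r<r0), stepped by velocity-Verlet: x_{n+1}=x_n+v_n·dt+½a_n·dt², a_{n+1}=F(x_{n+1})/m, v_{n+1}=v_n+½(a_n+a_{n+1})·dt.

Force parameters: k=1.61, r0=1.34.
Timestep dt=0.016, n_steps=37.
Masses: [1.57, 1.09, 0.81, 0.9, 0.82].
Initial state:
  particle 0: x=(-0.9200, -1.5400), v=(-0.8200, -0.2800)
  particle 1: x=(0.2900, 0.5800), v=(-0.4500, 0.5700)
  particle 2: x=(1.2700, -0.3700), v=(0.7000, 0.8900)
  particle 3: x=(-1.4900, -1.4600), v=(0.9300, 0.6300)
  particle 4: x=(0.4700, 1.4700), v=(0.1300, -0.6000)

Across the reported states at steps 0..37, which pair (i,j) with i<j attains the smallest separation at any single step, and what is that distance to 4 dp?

pair (0,3), distance 0.3767

step 0: x0=(-0.9200, -1.5400) x1=(0.2900, 0.5800) x2=(1.2700, -0.3700) x3=(-1.4900, -1.4600) x4=(0.4700, 1.4700)
step 1: x0=(-0.9327, -1.5441) x1=(0.2825, 0.5887) x2=(1.2805, -0.3559) x3=(-1.4745, -1.4491) x4=(0.4717, 1.4594)
step 2: x0=(-0.9446, -1.5473) x1=(0.2745, 0.5964) x2=(1.2895, -0.3421) x3=(-1.4576, -1.4366) x4=(0.4725, 1.4470)
step 3: x0=(-0.9556, -1.5497) x1=(0.2658, 0.6032) x2=(1.2971, -0.3285) x3=(-1.4395, -1.4224) x4=(0.4724, 1.4327)
step 4: x0=(-0.9657, -1.5513) x1=(0.2567, 0.6090) x2=(1.3033, -0.3153) x3=(-1.4202, -1.4067) x4=(0.4716, 1.4167)
step 5: x0=(-0.9750, -1.5520) x1=(0.2469, 0.6140) x2=(1.3080, -0.3023) x3=(-1.3997, -1.3893) x4=(0.4699, 1.3988)
step 6: x0=(-0.9834, -1.5520) x1=(0.2366, 0.6179) x2=(1.3112, -0.2897) x3=(-1.3780, -1.3702) x4=(0.4675, 1.3792)
step 7: x0=(-0.9909, -1.5512) x1=(0.2258, 0.6209) x2=(1.3130, -0.2775) x3=(-1.3552, -1.3496) x4=(0.4642, 1.3580)
step 8: x0=(-0.9976, -1.5496) x1=(0.2144, 0.6230) x2=(1.3133, -0.2656) x3=(-1.3312, -1.3273) x4=(0.4602, 1.3352)
step 9: x0=(-1.0033, -1.5473) x1=(0.2025, 0.6241) x2=(1.3122, -0.2541) x3=(-1.3062, -1.3034) x4=(0.4555, 1.3108)
step 10: x0=(-1.0082, -1.5443) x1=(0.1901, 0.6243) x2=(1.3096, -0.2430) x3=(-1.2801, -1.2779) x4=(0.4500, 1.2848)
step 11: x0=(-1.0122, -1.5406) x1=(0.1772, 0.6235) x2=(1.3057, -0.2322) x3=(-1.2530, -1.2508) x4=(0.4438, 1.2575)
step 12: x0=(-1.0155, -1.5362) x1=(0.1637, 0.6218) x2=(1.3004, -0.2219) x3=(-1.2248, -1.2221) x4=(0.4369, 1.2288)
step 13: x0=(-1.0179, -1.5312) x1=(0.1497, 0.6192) x2=(1.2937, -0.2120) x3=(-1.1956, -1.1919) x4=(0.4294, 1.1987)
step 14: x0=(-1.0195, -1.5256) x1=(0.1353, 0.6157) x2=(1.2857, -0.2025) x3=(-1.1653, -1.1601) x4=(0.4213, 1.1675)
step 15: x0=(-1.0204, -1.5195) x1=(0.1203, 0.6113) x2=(1.2764, -0.1935) x3=(-1.1341, -1.1268) x4=(0.4126, 1.1350)
step 16: x0=(-1.0206, -1.5127) x1=(0.1049, 0.6061) x2=(1.2658, -0.1848) x3=(-1.1019, -1.0920) x4=(0.4034, 1.1015)
step 17: x0=(-1.0201, -1.5054) x1=(0.0890, 0.6000) x2=(1.2540, -0.1767) x3=(-1.0687, -1.0559) x4=(0.3936, 1.0669)
step 18: x0=(-1.0190, -1.4975) x1=(0.0726, 0.5931) x2=(1.2411, -0.1689) x3=(-1.0346, -1.0185) x4=(0.3834, 1.0314)
step 19: x0=(-1.0173, -1.4891) x1=(0.0557, 0.5854) x2=(1.2269, -0.1617) x3=(-0.9995, -0.9798) x4=(0.3727, 0.9950)
step 20: x0=(-1.0149, -1.4801) x1=(0.0384, 0.5769) x2=(1.2117, -0.1548) x3=(-0.9636, -0.9400) x4=(0.3617, 0.9577)
step 21: x0=(-1.0120, -1.4707) x1=(0.0206, 0.5677) x2=(1.1954, -0.1485) x3=(-0.9268, -0.8991) x4=(0.3503, 0.9198)
step 22: x0=(-1.0086, -1.4607) x1=(0.0024, 0.5578) x2=(1.1781, -0.1426) x3=(-0.8893, -0.8573) x4=(0.3385, 0.8811)
step 23: x0=(-1.0046, -1.4502) x1=(-0.0163, 0.5473) x2=(1.1599, -0.1371) x3=(-0.8510, -0.8145) x4=(0.3266, 0.8419)
step 24: x0=(-1.0001, -1.4392) x1=(-0.0354, 0.5361) x2=(1.1408, -0.1321) x3=(-0.8121, -0.7710) x4=(0.3144, 0.8021)
step 25: x0=(-0.9952, -1.4278) x1=(-0.0550, 0.5244) x2=(1.1209, -0.1276) x3=(-0.7726, -0.7269) x4=(0.3020, 0.7618)
step 26: x0=(-0.9897, -1.4159) x1=(-0.0750, 0.5122) x2=(1.1002, -0.1235) x3=(-0.7326, -0.6821) x4=(0.2896, 0.7211)
step 27: x0=(-0.9839, -1.4035) x1=(-0.0955, 0.4996) x2=(1.0788, -0.1199) x3=(-0.6921, -0.6369) x4=(0.2770, 0.6800)
step 28: x0=(-0.9776, -1.3906) x1=(-0.1164, 0.4865) x2=(1.0568, -0.1167) x3=(-0.6513, -0.5912) x4=(0.2645, 0.6387)
step 29: x0=(-0.9709, -1.3773) x1=(-0.1377, 0.4731) x2=(1.0341, -0.1140) x3=(-0.6101, -0.5454) x4=(0.2519, 0.5970)
step 30: x0=(-0.9638, -1.3636) x1=(-0.1594, 0.4595) x2=(1.0110, -0.1116) x3=(-0.5687, -0.4993) x4=(0.2394, 0.5552)
step 31: x0=(-0.9563, -1.3495) x1=(-0.1815, 0.4456) x2=(0.9875, -0.1097) x3=(-0.5272, -0.4532) x4=(0.2270, 0.5131)
step 32: x0=(-0.9485, -1.3350) x1=(-0.2041, 0.4317) x2=(0.9636, -0.1082) x3=(-0.4856, -0.4071) x4=(0.2147, 0.4710)
step 33: x0=(-0.9403, -1.3201) x1=(-0.2270, 0.4176) x2=(0.9394, -0.1072) x3=(-0.4441, -0.3612) x4=(0.2026, 0.4287)
step 34: x0=(-0.9318, -1.3049) x1=(-0.2503, 0.4036) x2=(0.9150, -0.1065) x3=(-0.4025, -0.3155) x4=(0.1906, 0.3864)
step 35: x0=(-0.9230, -1.2893) x1=(-0.2741, 0.3896) x2=(0.8905, -0.1062) x3=(-0.3612, -0.2701) x4=(0.1789, 0.3441)
step 36: x0=(-0.9139, -1.2734) x1=(-0.2981, 0.3758) x2=(0.8659, -0.1062) x3=(-0.3200, -0.2252) x4=(0.1673, 0.3018)
step 37: x0=(-0.9045, -1.2571) x1=(-0.3226, 0.3622) x2=(0.8413, -0.1067) x3=(-0.2791, -0.1807) x4=(0.1561, 0.2595)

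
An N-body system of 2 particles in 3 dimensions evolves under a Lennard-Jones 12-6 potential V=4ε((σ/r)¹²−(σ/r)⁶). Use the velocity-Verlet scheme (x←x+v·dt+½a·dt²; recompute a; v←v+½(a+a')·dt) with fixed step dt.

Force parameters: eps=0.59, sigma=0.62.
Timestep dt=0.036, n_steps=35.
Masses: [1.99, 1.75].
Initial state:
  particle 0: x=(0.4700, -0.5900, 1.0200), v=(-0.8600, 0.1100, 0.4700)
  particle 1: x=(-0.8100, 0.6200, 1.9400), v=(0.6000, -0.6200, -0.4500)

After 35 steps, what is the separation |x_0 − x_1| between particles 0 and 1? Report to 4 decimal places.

step 0: x0=(0.4700, -0.5900, 1.0200) x1=(-0.8100, 0.6200, 1.9400)
step 1: x0=(0.4390, -0.5860, 1.0369) x1=(-0.7884, 0.5977, 1.9238)
step 2: x0=(0.4081, -0.5821, 1.0538) x1=(-0.7668, 0.5754, 1.9076)
step 3: x0=(0.3771, -0.5781, 1.0708) x1=(-0.7452, 0.5530, 1.8914)
step 4: x0=(0.3461, -0.5741, 1.0877) x1=(-0.7236, 0.5307, 1.8752)
step 5: x0=(0.3151, -0.5701, 1.1046) x1=(-0.7019, 0.5083, 1.8590)
step 6: x0=(0.2842, -0.5662, 1.1216) x1=(-0.6803, 0.4860, 1.8427)
step 7: x0=(0.2532, -0.5622, 1.1385) x1=(-0.6587, 0.4636, 1.8265)
step 8: x0=(0.2221, -0.5581, 1.1555) x1=(-0.6370, 0.4412, 1.8102)
step 9: x0=(0.1911, -0.5541, 1.1725) x1=(-0.6153, 0.4188, 1.7940)
step 10: x0=(0.1600, -0.5500, 1.1895) x1=(-0.5936, 0.3964, 1.7777)
step 11: x0=(0.1289, -0.5459, 1.2065) x1=(-0.5718, 0.3739, 1.7614)
step 12: x0=(0.0978, -0.5417, 1.2236) x1=(-0.5500, 0.3513, 1.7450)
step 13: x0=(0.0666, -0.5374, 1.2407) x1=(-0.5281, 0.3286, 1.7286)
step 14: x0=(0.0353, -0.5330, 1.2579) x1=(-0.5061, 0.3058, 1.7121)
step 15: x0=(0.0038, -0.5284, 1.2752) x1=(-0.4840, 0.2827, 1.6954)
step 16: x0=(-0.0278, -0.5235, 1.2926) x1=(-0.4616, 0.2593, 1.6786)
step 17: x0=(-0.0596, -0.5182, 1.3103) x1=(-0.4390, 0.2354, 1.6616)
step 18: x0=(-0.0918, -0.5122, 1.3283) x1=(-0.4160, 0.2108, 1.6442)
step 19: x0=(-0.1244, -0.5052, 1.3467) x1=(-0.3926, 0.1851, 1.6263)
step 20: x0=(-0.1575, -0.4970, 1.3656) x1=(-0.3685, 0.1579, 1.6079)
step 21: x0=(-0.1910, -0.4878, 1.3848) x1=(-0.3441, 0.1296, 1.5890)
step 22: x0=(-0.2238, -0.4808, 1.4034) x1=(-0.3203, 0.1038, 1.5709)
step 23: x0=(-0.2541, -0.4899, 1.4173) x1=(-0.2996, 0.0963, 1.5581)
step 24: x0=(-0.2825, -0.5217, 1.4258) x1=(-0.2808, 0.1148, 1.5515)
step 25: x0=(-0.3110, -0.5592, 1.4331) x1=(-0.2621, 0.1395, 1.5462)
step 26: x0=(-0.3394, -0.5960, 1.4406) x1=(-0.2433, 0.1636, 1.5408)
step 27: x0=(-0.3676, -0.6314, 1.4482) x1=(-0.2248, 0.1860, 1.5351)
step 28: x0=(-0.3957, -0.6655, 1.4560) x1=(-0.2066, 0.2070, 1.5293)
step 29: x0=(-0.4235, -0.6988, 1.4639) x1=(-0.1885, 0.2270, 1.5234)
step 30: x0=(-0.4512, -0.7315, 1.4718) x1=(-0.1706, 0.2464, 1.5175)
step 31: x0=(-0.4788, -0.7638, 1.4797) x1=(-0.1529, 0.2653, 1.5115)
step 32: x0=(-0.5063, -0.7958, 1.4876) x1=(-0.1352, 0.2839, 1.5056)
step 33: x0=(-0.5337, -0.8276, 1.4955) x1=(-0.1176, 0.3023, 1.4996)
step 34: x0=(-0.5611, -0.8593, 1.5034) x1=(-0.1001, 0.3205, 1.4936)
step 35: x0=(-0.5884, -0.8910, 1.5114) x1=(-0.0826, 0.3387, 1.4877)

1.3298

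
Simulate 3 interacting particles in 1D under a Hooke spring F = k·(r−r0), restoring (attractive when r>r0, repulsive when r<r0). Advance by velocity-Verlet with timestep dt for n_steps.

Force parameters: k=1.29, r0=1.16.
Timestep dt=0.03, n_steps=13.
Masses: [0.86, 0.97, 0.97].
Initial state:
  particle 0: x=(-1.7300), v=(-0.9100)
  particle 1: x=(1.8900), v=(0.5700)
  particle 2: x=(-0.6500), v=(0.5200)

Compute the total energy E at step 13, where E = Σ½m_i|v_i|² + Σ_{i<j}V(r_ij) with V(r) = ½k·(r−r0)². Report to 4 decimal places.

5.7797

step 0: x0=(-1.7300) x1=(1.8900) x2=(-0.6500)
step 1: x0=(-1.7557) x1=(1.9048) x2=(-0.6335)
step 2: x0=(-1.7781) x1=(1.9150) x2=(-0.6154)
step 3: x0=(-1.7970) x1=(1.9204) x2=(-0.5956)
step 4: x0=(-1.8124) x1=(1.9213) x2=(-0.5742)
step 5: x0=(-1.8243) x1=(1.9174) x2=(-0.5513)
step 6: x0=(-1.8325) x1=(1.9088) x2=(-0.5270)
step 7: x0=(-1.8371) x1=(1.8957) x2=(-0.5013)
step 8: x0=(-1.8379) x1=(1.8780) x2=(-0.4744)
step 9: x0=(-1.8350) x1=(1.8558) x2=(-0.4462)
step 10: x0=(-1.8284) x1=(1.8292) x2=(-0.4170)
step 11: x0=(-1.8180) x1=(1.7983) x2=(-0.3868)
step 12: x0=(-1.8040) x1=(1.7633) x2=(-0.3557)
step 13: x0=(-1.7864) x1=(1.7242) x2=(-0.3238)
step 0 velocities: v0=(-0.9100) v1=(0.5700) v2=(0.5200)
step 0: KE=0.6448, PE=5.1357, E=5.7806
step 13 velocities: v0=(0.6482) v1=(-1.3672) v2=(1.0756)
step 13: KE=1.6483, PE=4.1313, E=5.7797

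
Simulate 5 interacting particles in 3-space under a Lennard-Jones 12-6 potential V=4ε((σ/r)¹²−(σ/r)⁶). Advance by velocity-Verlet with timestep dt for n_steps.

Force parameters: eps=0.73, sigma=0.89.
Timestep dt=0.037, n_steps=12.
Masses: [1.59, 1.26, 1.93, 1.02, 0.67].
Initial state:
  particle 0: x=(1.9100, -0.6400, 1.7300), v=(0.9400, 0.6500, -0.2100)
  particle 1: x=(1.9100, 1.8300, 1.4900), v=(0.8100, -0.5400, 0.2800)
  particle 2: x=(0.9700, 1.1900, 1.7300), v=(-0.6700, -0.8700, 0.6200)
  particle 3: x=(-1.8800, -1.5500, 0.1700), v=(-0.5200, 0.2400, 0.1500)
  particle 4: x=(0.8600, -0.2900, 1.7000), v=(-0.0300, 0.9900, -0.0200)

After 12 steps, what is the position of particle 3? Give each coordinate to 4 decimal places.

(-2.1107, -1.4434, 0.2367)

step 0: x0=(1.9100, -0.6400, 1.7300) x1=(1.9100, 1.8300, 1.4900) x2=(0.9700, 1.1900, 1.7300) x3=(-1.8800, -1.5500, 0.1700) x4=(0.8600, -0.2900, 1.7000)
step 1: x0=(1.9440, -0.6157, 1.7222) x1=(1.9392, 1.8095, 1.5006) x2=(0.9457, 1.1580, 1.7528) x3=(-1.8992, -1.5411, 0.1756) x4=(0.8608, -0.2535, 1.6993)
step 2: x0=(1.9764, -0.5907, 1.7144) x1=(1.9670, 1.7880, 1.5115) x2=(0.9223, 1.1260, 1.7754) x3=(-1.9185, -1.5322, 0.1811) x4=(0.8655, -0.2168, 1.6988)
step 3: x0=(2.0073, -0.5653, 1.7065) x1=(1.9936, 1.7657, 1.5227) x2=(0.8997, 1.0939, 1.7977) x3=(-1.9377, -1.5234, 0.1867) x4=(0.8736, -0.1793, 1.6984)
step 4: x0=(2.0368, -0.5393, 1.6987) x1=(2.0193, 1.7428, 1.5341) x2=(0.8777, 1.0612, 1.8198) x3=(-1.9569, -1.5145, 0.1922) x4=(0.8850, -0.1405, 1.6982)
step 5: x0=(2.0651, -0.5128, 1.6908) x1=(2.0441, 1.7194, 1.5458) x2=(0.8562, 1.0277, 1.8417) x3=(-1.9762, -1.5056, 0.1978) x4=(0.8993, -0.0993, 1.6983)
step 6: x0=(2.0922, -0.4858, 1.6830) x1=(2.0683, 1.6956, 1.5576) x2=(0.8352, 0.9930, 1.8632) x3=(-1.9954, -1.4967, 0.2033) x4=(0.9162, -0.0552, 1.6989)
step 7: x0=(2.1182, -0.4583, 1.6752) x1=(2.0920, 1.6714, 1.5696) x2=(0.8147, 0.9572, 1.8845) x3=(-2.0146, -1.4878, 0.2089) x4=(0.9355, -0.0084, 1.7000)
step 8: x0=(2.1431, -0.4304, 1.6674) x1=(2.1152, 1.6468, 1.5816) x2=(0.7945, 0.9219, 1.9058) x3=(-2.0338, -1.4789, 0.2144) x4=(0.9574, 0.0366, 1.7009)
step 9: x0=(2.1670, -0.4020, 1.6596) x1=(2.1379, 1.6219, 1.5938) x2=(0.7734, 0.8930, 1.9285) x3=(-2.0531, -1.4700, 0.2200) x4=(0.9850, 0.0628, 1.6975)
step 10: x0=(2.1898, -0.3731, 1.6519) x1=(2.1603, 1.5967, 1.6060) x2=(0.7491, 0.8779, 1.9550) x3=(-2.0723, -1.4611, 0.2256) x4=(1.0253, 0.0483, 1.6829)
step 11: x0=(2.2114, -0.3436, 1.6442) x1=(2.1824, 1.5712, 1.6184) x2=(0.7226, 0.8700, 1.9837) x3=(-2.0915, -1.4522, 0.2311) x4=(1.0751, 0.0125, 1.6615)
step 12: x0=(2.2316, -0.3137, 1.6365) x1=(2.2042, 1.5454, 1.6307) x2=(0.6960, 0.8628, 2.0127) x3=(-2.1107, -1.4434, 0.2367) x4=(1.1292, -0.0261, 1.6394)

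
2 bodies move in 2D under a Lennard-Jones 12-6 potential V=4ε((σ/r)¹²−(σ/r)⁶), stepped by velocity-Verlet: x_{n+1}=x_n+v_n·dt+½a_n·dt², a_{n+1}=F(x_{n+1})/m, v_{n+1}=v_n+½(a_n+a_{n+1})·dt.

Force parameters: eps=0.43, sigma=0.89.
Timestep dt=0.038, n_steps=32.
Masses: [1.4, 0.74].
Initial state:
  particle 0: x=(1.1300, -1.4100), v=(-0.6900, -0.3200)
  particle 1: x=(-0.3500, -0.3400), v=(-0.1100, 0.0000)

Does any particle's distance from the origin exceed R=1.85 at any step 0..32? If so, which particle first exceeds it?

step 0: x0=(1.1300, -1.4100) x1=(-0.3500, -0.3400)
step 1: x0=(1.1037, -1.4221) x1=(-0.3541, -0.3400)
step 2: x0=(1.0774, -1.4342) x1=(-0.3581, -0.3402)
step 3: x0=(1.0511, -1.4463) x1=(-0.3620, -0.3404)
step 4: x0=(1.0246, -1.4583) x1=(-0.3658, -0.3407)
step 5: x0=(0.9981, -1.4702) x1=(-0.3694, -0.3412)
step 6: x0=(0.9715, -1.4821) x1=(-0.3729, -0.3417)
step 7: x0=(0.9448, -1.4939) x1=(-0.3762, -0.3424)
step 8: x0=(0.9181, -1.5056) x1=(-0.3794, -0.3431)
step 9: x0=(0.8913, -1.5173) x1=(-0.3824, -0.3441)
step 10: x0=(0.8644, -1.5289) x1=(-0.3853, -0.3451)
step 11: x0=(0.8374, -1.5404) x1=(-0.3881, -0.3463)
step 12: x0=(0.8103, -1.5519) x1=(-0.3907, -0.3477)
step 13: x0=(0.7832, -1.5632) x1=(-0.3931, -0.3492)
step 14: x0=(0.7560, -1.5745) x1=(-0.3953, -0.3509)
step 15: x0=(0.7286, -1.5856) x1=(-0.3974, -0.3528)
step 16: x0=(0.7012, -1.5967) x1=(-0.3993, -0.3549)
step 17: x0=(0.6737, -1.6076) x1=(-0.4010, -0.3572)
step 18: x0=(0.6461, -1.6185) x1=(-0.4026, -0.3597)
step 19: x0=(0.6183, -1.6292) x1=(-0.4039, -0.3624)
step 20: x0=(0.5905, -1.6398) x1=(-0.4050, -0.3654)
step 21: x0=(0.5626, -1.6502) x1=(-0.4060, -0.3686)
step 22: x0=(0.5345, -1.6605) x1=(-0.4067, -0.3721)
step 23: x0=(0.5064, -1.6707) x1=(-0.4072, -0.3759)
step 24: x0=(0.4781, -1.6807) x1=(-0.4076, -0.3800)
step 25: x0=(0.4497, -1.6905) x1=(-0.4076, -0.3845)
step 26: x0=(0.4212, -1.7001) x1=(-0.4075, -0.3892)
step 27: x0=(0.3926, -1.7096) x1=(-0.4071, -0.3944)
step 28: x0=(0.3639, -1.7188) x1=(-0.4065, -0.3999)
step 29: x0=(0.3350, -1.7278) x1=(-0.4057, -0.4058)
step 30: x0=(0.3060, -1.7366) x1=(-0.4046, -0.4122)
step 31: x0=(0.2768, -1.7452) x1=(-0.4033, -0.4190)
step 32: x0=(0.2476, -1.7535) x1=(-0.4017, -0.4264)

no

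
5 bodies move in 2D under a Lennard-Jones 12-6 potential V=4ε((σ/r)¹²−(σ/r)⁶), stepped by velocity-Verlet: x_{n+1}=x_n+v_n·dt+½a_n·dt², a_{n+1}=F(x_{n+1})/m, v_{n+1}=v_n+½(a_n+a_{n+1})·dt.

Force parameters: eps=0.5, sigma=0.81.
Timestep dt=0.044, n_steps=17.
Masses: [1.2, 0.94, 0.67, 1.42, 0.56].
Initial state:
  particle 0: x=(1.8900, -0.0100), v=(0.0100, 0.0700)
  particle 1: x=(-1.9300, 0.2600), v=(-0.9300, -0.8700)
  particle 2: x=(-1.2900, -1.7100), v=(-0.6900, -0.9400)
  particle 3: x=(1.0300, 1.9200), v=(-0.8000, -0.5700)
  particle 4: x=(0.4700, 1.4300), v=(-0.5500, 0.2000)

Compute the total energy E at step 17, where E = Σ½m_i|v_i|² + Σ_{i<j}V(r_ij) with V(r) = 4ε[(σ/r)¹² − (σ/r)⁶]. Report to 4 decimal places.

3.2982

step 0: x0=(1.8900, -0.0100) x1=(-1.9300, 0.2600) x2=(-1.2900, -1.7100) x3=(1.0300, 1.9200) x4=(0.4700, 1.4300)
step 1: x0=(1.8904, -0.0069) x1=(-1.9709, 0.2217) x2=(-1.3204, -1.7513) x3=(1.0268, 1.9229) x4=(0.3646, 1.3677)
step 2: x0=(1.8908, -0.0037) x1=(-2.0118, 0.1834) x2=(-1.3508, -1.7926) x3=(1.0272, 1.9288) x4=(0.2503, 1.2979)
step 3: x0=(1.8911, -0.0005) x1=(-2.0527, 0.1450) x2=(-1.3812, -1.8338) x3=(1.0260, 1.9334) x4=(0.1401, 1.2312)
step 4: x0=(1.8915, 0.0027) x1=(-2.0935, 0.1066) x2=(-1.4116, -1.8750) x3=(1.0237, 1.9370) x4=(0.0327, 1.1668)
step 5: x0=(1.8917, 0.0060) x1=(-2.1343, 0.0682) x2=(-1.4420, -1.9161) x3=(1.0207, 1.9401) x4=(-0.0730, 1.1036)
step 6: x0=(1.8920, 0.0093) x1=(-2.1751, 0.0297) x2=(-1.4725, -1.9571) x3=(1.0174, 1.9430) x4=(-0.1779, 1.0410)
step 7: x0=(1.8922, 0.0126) x1=(-2.2158, -0.0088) x2=(-1.5029, -1.9981) x3=(1.0140, 1.9456) x4=(-0.2822, 0.9788)
step 8: x0=(1.8924, 0.0160) x1=(-2.2565, -0.0473) x2=(-1.5334, -2.0391) x3=(1.0103, 1.9482) x4=(-0.3862, 0.9168)
step 9: x0=(1.8926, 0.0194) x1=(-2.2972, -0.0858) x2=(-1.5639, -2.0800) x3=(1.0067, 1.9506) x4=(-0.4901, 0.8549)
step 10: x0=(1.8927, 0.0229) x1=(-2.3378, -0.1243) x2=(-1.5944, -2.1208) x3=(1.0030, 1.9531) x4=(-0.5939, 0.7930)
step 11: x0=(1.8929, 0.0263) x1=(-2.3783, -0.1628) x2=(-1.6249, -2.1616) x3=(0.9992, 1.9554) x4=(-0.6977, 0.7312)
step 12: x0=(1.8930, 0.0298) x1=(-2.4188, -0.2014) x2=(-1.6555, -2.2024) x3=(0.9955, 1.9577) x4=(-0.8016, 0.6693)
step 13: x0=(1.8931, 0.0333) x1=(-2.4591, -0.2399) x2=(-1.6860, -2.2431) x3=(0.9917, 1.9600) x4=(-0.9055, 0.6073)
step 14: x0=(1.8932, 0.0369) x1=(-2.4993, -0.2783) x2=(-1.7166, -2.2837) x3=(0.9880, 1.9623) x4=(-1.0096, 0.5453)
step 15: x0=(1.8933, 0.0404) x1=(-2.5394, -0.3168) x2=(-1.7472, -2.3244) x3=(0.9842, 1.9646) x4=(-1.1139, 0.4831)
step 16: x0=(1.8934, 0.0440) x1=(-2.5793, -0.3551) x2=(-1.7778, -2.3649) x3=(0.9805, 1.9668) x4=(-1.2186, 0.4208)
step 17: x0=(1.8934, 0.0476) x1=(-2.6189, -0.3934) x2=(-1.8084, -2.4054) x3=(0.9768, 1.9690) x4=(-1.3236, 0.3582)
step 0 velocities: v0=(0.0100, 0.0700) v1=(-0.9300, -0.8700) v2=(-0.6900, -0.9400) v3=(-0.8000, -0.5700) v4=(-0.5500, 0.2000)
step 0: KE=2.0017, PE=2.1842, E=4.1859
step 17 velocities: v0=(0.0010, 0.0824) v1=(-0.8962, -0.8672) v2=(-0.6960, -0.9201) v3=(-0.0848, 0.0496) v4=(-2.3936, -1.4262)
step 17: KE=3.3615, PE=-0.0633, E=3.2982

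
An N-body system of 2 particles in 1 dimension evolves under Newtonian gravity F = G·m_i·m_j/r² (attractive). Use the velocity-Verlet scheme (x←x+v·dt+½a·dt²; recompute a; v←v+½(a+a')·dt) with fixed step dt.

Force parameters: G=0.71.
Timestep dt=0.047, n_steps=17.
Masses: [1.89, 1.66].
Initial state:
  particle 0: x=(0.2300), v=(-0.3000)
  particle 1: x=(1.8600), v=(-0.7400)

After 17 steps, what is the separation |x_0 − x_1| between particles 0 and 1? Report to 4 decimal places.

step 0: x0=(0.2300) x1=(1.8600)
step 1: x0=(0.2164) x1=(1.8247)
step 2: x0=(0.2038) x1=(1.7882)
step 3: x0=(0.1922) x1=(1.7505)
step 4: x0=(0.1817) x1=(1.7116)
step 5: x0=(0.1723) x1=(1.6715)
step 6: x0=(0.1641) x1=(1.6300)
step 7: x0=(0.1571) x1=(1.5872)
step 8: x0=(0.1514) x1=(1.5429)
step 9: x0=(0.1470) x1=(1.4970)
step 10: x0=(0.1440) x1=(1.4496)
step 11: x0=(0.1426) x1=(1.4004)
step 12: x0=(0.1428) x1=(1.3493)
step 13: x0=(0.1448) x1=(1.2962)
step 14: x0=(0.1487) x1=(1.2409)
step 15: x0=(0.1549) x1=(1.1830)
step 16: x0=(0.1635) x1=(1.1224)
step 17: x0=(0.1749) x1=(1.0585)

0.8836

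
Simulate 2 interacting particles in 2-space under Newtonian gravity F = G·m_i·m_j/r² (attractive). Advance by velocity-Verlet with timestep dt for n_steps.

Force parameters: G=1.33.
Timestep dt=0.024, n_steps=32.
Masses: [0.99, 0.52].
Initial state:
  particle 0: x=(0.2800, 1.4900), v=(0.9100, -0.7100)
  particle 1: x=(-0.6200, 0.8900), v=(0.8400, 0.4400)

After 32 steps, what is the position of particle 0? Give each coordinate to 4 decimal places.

(0.7125, 0.9113)

step 0: x0=(0.2800, 1.4900) x1=(-0.6200, 0.8900)
step 1: x0=(0.3017, 1.4729) x1=(-0.5996, 0.9007)
step 2: x0=(0.3231, 1.4555) x1=(-0.5786, 0.9118)
step 3: x0=(0.3442, 1.4380) x1=(-0.5570, 0.9233)
step 4: x0=(0.3650, 1.4203) x1=(-0.5348, 0.9351)
step 5: x0=(0.3854, 1.4025) x1=(-0.5120, 0.9472)
step 6: x0=(0.4055, 1.3844) x1=(-0.4885, 0.9597)
step 7: x0=(0.4252, 1.3662) x1=(-0.4643, 0.9725)
step 8: x0=(0.4446, 1.3478) x1=(-0.4394, 0.9857)
step 9: x0=(0.4635, 1.3292) x1=(-0.4137, 0.9991)
step 10: x0=(0.4820, 1.3105) x1=(-0.3872, 1.0129)
step 11: x0=(0.5001, 1.2917) x1=(-0.3598, 1.0269)
step 12: x0=(0.5176, 1.2726) x1=(-0.3316, 1.0413)
step 13: x0=(0.5347, 1.2535) x1=(-0.3024, 1.0558)
step 14: x0=(0.5513, 1.2342) x1=(-0.2722, 1.0707)
step 15: x0=(0.5673, 1.2148) x1=(-0.2409, 1.0857)
step 16: x0=(0.5828, 1.1953) x1=(-0.2086, 1.1009)
step 17: x0=(0.5976, 1.1758) x1=(-0.1750, 1.1162)
step 18: x0=(0.6117, 1.1562) x1=(-0.1402, 1.1317)
step 19: x0=(0.6251, 1.1366) x1=(-0.1040, 1.1472)
step 20: x0=(0.6378, 1.1169) x1=(-0.0665, 1.1626)
step 21: x0=(0.6497, 1.0974) x1=(-0.0274, 1.1780)
step 22: x0=(0.6608, 1.0779) x1=(0.0133, 1.1932)
step 23: x0=(0.6709, 1.0586) x1=(0.0558, 1.2080)
step 24: x0=(0.6801, 1.0395) x1=(0.1001, 1.2225)
step 25: x0=(0.6882, 1.0208) x1=(0.1463, 1.2363)
step 26: x0=(0.6953, 1.0025) x1=(0.1946, 1.2493)
step 27: x0=(0.7012, 0.9847) x1=(0.2451, 1.2612)
step 28: x0=(0.7059, 0.9677) x1=(0.2979, 1.2717)
step 29: x0=(0.7094, 0.9516) x1=(0.3530, 1.2805)
step 30: x0=(0.7116, 0.9367) x1=(0.4105, 1.2870)
step 31: x0=(0.7126, 0.9231) x1=(0.4703, 1.2909)
step 32: x0=(0.7125, 0.9113) x1=(0.5323, 1.2916)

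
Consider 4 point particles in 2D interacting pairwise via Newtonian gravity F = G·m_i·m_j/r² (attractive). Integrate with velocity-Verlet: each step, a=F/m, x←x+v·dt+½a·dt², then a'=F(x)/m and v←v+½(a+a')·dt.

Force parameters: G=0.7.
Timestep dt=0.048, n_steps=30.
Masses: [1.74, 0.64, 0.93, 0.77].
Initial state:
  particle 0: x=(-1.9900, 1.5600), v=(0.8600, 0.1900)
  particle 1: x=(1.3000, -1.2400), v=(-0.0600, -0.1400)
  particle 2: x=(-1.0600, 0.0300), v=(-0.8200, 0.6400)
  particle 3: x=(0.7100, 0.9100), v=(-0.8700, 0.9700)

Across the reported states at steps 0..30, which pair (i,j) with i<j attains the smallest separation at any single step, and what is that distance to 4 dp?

step 0: x0=(-1.9900, 1.5600) x1=(1.3000, -1.2400) x2=(-1.0600, 0.0300) x3=(0.7100, 0.9100)
step 1: x0=(-1.9485, 1.5689) x1=(1.2969, -1.2465) x2=(-1.0994, 0.0611) x3=(0.6679, 0.9564)
step 2: x0=(-1.9065, 1.5773) x1=(1.2935, -1.2526) x2=(-1.1388, 0.0932) x3=(0.6252, 1.0026)
step 3: x0=(-1.8641, 1.5851) x1=(1.2898, -1.2582) x2=(-1.1783, 0.1262) x3=(0.5817, 1.0484)
step 4: x0=(-1.8212, 1.5923) x1=(1.2856, -1.2635) x2=(-1.2179, 0.1602) x3=(0.5376, 1.0941)
step 5: x0=(-1.7778, 1.5988) x1=(1.2812, -1.2684) x2=(-1.2575, 0.1954) x3=(0.4927, 1.1395)
step 6: x0=(-1.7339, 1.6047) x1=(1.2764, -1.2729) x2=(-1.2972, 0.2319) x3=(0.4469, 1.1846)
step 7: x0=(-1.6895, 1.6097) x1=(1.2713, -1.2770) x2=(-1.3369, 0.2698) x3=(0.4004, 1.2296)
step 8: x0=(-1.6446, 1.6140) x1=(1.2659, -1.2808) x2=(-1.3767, 0.3091) x3=(0.3529, 1.2743)
step 9: x0=(-1.5991, 1.6173) x1=(1.2602, -1.2842) x2=(-1.4163, 0.3501) x3=(0.3045, 1.3188)
step 10: x0=(-1.5532, 1.6196) x1=(1.2542, -1.2872) x2=(-1.4559, 0.3929) x3=(0.2551, 1.3632)
step 11: x0=(-1.5068, 1.6208) x1=(1.2479, -1.2899) x2=(-1.4952, 0.4377) x3=(0.2045, 1.4073)
step 12: x0=(-1.4599, 1.6208) x1=(1.2412, -1.2923) x2=(-1.5342, 0.4846) x3=(0.1527, 1.4513)
step 13: x0=(-1.4125, 1.6196) x1=(1.2343, -1.2943) x2=(-1.5727, 0.5337) x3=(0.0995, 1.4950)
step 14: x0=(-1.3648, 1.6171) x1=(1.2271, -1.2960) x2=(-1.6105, 0.5853) x3=(0.0448, 1.5386)
step 15: x0=(-1.3167, 1.6131) x1=(1.2197, -1.2974) x2=(-1.6473, 0.6394) x3=(-0.0116, 1.5819)
step 16: x0=(-1.2683, 1.6078) x1=(1.2119, -1.2984) x2=(-1.6829, 0.6962) x3=(-0.0699, 1.6249)
step 17: x0=(-1.2196, 1.6011) x1=(1.2039, -1.2991) x2=(-1.7170, 0.7556) x3=(-0.1306, 1.6676)
step 18: x0=(-1.1706, 1.5930) x1=(1.1956, -1.2995) x2=(-1.7492, 0.8177) x3=(-0.1940, 1.7099)
step 19: x0=(-1.1212, 1.5837) x1=(1.1870, -1.2996) x2=(-1.7792, 0.8823) x3=(-0.2606, 1.7515)
step 20: x0=(-1.0713, 1.5735) x1=(1.1782, -1.2993) x2=(-1.8067, 0.9493) x3=(-0.3312, 1.7920)
step 21: x0=(-1.0206, 1.5628) x1=(1.1691, -1.2987) x2=(-1.8315, 1.0185) x3=(-0.4067, 1.8309)
step 22: x0=(-0.9686, 1.5523) x1=(1.1598, -1.2978) x2=(-1.8533, 1.0894) x3=(-0.4884, 1.8670)
step 23: x0=(-0.9147, 1.5431) x1=(1.1502, -1.2965) x2=(-1.8722, 1.1619) x3=(-0.5777, 1.8980)
step 24: x0=(-0.8586, 1.5370) x1=(1.1403, -1.2950) x2=(-1.8881, 1.2355) x3=(-0.6756, 1.9201)
step 25: x0=(-0.8007, 1.5367) x1=(1.1302, -1.2931) x2=(-1.9011, 1.3102) x3=(-0.7809, 1.9277)
step 26: x0=(-0.7434, 1.5442) x1=(1.1198, -1.2908) x2=(-1.9111, 1.3856) x3=(-0.8878, 1.9166)
step 27: x0=(-0.6900, 1.5587) x1=(1.1092, -1.2882) x2=(-1.9183, 1.4616) x3=(-0.9894, 1.8884)
step 28: x0=(-0.6418, 1.5777) x1=(1.0984, -1.2853) x2=(-1.9225, 1.5383) x3=(-1.0827, 1.8491)
step 29: x0=(-0.5984, 1.5991) x1=(1.0873, -1.2820) x2=(-1.9236, 1.6155) x3=(-1.1688, 1.8036)
step 30: x0=(-0.5589, 1.6215) x1=(1.0759, -1.2784) x2=(-1.9209, 1.6932) x3=(-1.2501, 1.7549)

pair (0,3), distance 0.3915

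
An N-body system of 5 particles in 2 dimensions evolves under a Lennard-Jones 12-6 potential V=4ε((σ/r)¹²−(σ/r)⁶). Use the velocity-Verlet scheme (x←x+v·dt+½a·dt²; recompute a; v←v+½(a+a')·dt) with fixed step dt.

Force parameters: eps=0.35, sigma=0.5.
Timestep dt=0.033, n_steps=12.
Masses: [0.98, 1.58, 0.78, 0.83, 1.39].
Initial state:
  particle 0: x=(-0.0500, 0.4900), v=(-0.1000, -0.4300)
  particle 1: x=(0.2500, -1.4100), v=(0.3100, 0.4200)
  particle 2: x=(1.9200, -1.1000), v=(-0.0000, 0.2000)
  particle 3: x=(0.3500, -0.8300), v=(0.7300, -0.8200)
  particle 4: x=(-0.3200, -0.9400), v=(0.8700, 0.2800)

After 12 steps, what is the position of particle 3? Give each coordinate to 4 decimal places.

step 0: x0=(-0.0500, 0.4900) x1=(0.2500, -1.4100) x2=(1.9200, -1.1000) x3=(0.3500, -0.8300) x4=(-0.3200, -0.9400)
step 1: x0=(-0.0533, 0.4758) x1=(0.2601, -1.3955) x2=(1.9200, -1.0934) x3=(0.3731, -0.8581) x4=(-0.2905, -0.9309)
step 2: x0=(-0.0566, 0.4616) x1=(0.2694, -1.3814) x2=(1.9200, -1.0868) x3=(0.3946, -0.8847) x4=(-0.2593, -0.9222)
step 3: x0=(-0.0599, 0.4473) x1=(0.2765, -1.3736) x2=(1.9199, -1.0802) x3=(0.4175, -0.8983) x4=(-0.2262, -0.9140)
step 4: x0=(-0.0632, 0.4330) x1=(0.2789, -1.3783) x2=(1.9199, -1.0736) x3=(0.4456, -0.8872) x4=(-0.1910, -0.9064)
step 5: x0=(-0.0665, 0.4187) x1=(0.2790, -1.3874) x2=(1.9198, -1.0670) x3=(0.4748, -0.8663) x4=(-0.1538, -0.8996)
step 6: x0=(-0.0697, 0.4043) x1=(0.2782, -1.3959) x2=(1.9197, -1.0604) x3=(0.5021, -0.8450) x4=(-0.1144, -0.8936)
step 7: x0=(-0.0730, 0.3900) x1=(0.2771, -1.4027) x2=(1.9196, -1.0538) x3=(0.5265, -0.8257) x4=(-0.0730, -0.8886)
step 8: x0=(-0.0763, 0.3755) x1=(0.2759, -1.4074) x2=(1.9195, -1.0472) x3=(0.5479, -0.8085) x4=(-0.0296, -0.8844)
step 9: x0=(-0.0796, 0.3610) x1=(0.2745, -1.4102) x2=(1.9193, -1.0406) x3=(0.5670, -0.7934) x4=(0.0154, -0.8812)
step 10: x0=(-0.0828, 0.3465) x1=(0.2730, -1.4113) x2=(1.9192, -1.0340) x3=(0.5857, -0.7798) x4=(0.0606, -0.8790)
step 11: x0=(-0.0860, 0.3319) x1=(0.2718, -1.4113) x2=(1.9190, -1.0273) x3=(0.6084, -0.7666) x4=(0.1033, -0.8778)
step 12: x0=(-0.0892, 0.3173) x1=(0.2709, -1.4108) x2=(1.9187, -1.0207) x3=(0.6412, -0.7521) x4=(0.1395, -0.8779)

(0.6412, -0.7521)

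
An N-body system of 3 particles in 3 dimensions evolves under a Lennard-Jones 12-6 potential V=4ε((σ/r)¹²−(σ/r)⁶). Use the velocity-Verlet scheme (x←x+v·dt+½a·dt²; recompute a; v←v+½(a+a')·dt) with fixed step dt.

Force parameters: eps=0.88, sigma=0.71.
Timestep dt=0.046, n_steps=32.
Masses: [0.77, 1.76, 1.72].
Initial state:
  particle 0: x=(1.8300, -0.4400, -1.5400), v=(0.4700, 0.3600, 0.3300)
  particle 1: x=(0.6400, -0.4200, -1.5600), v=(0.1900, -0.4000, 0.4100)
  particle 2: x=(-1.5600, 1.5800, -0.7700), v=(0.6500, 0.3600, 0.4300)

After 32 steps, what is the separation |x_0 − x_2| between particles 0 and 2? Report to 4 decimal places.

step 0: x0=(1.8300, -0.4400, -1.5400) x1=(0.6400, -0.4200, -1.5600) x2=(-1.5600, 1.5800, -0.7700)
step 1: x0=(1.8506, -0.4234, -1.5248) x1=(0.6492, -0.4384, -1.5411) x2=(-1.5301, 1.5966, -0.7502)
step 2: x0=(1.8694, -0.4069, -1.5097) x1=(0.6592, -0.4568, -1.5223) x2=(-1.5002, 1.6131, -0.7304)
step 3: x0=(1.8863, -0.3904, -1.4946) x1=(0.6700, -0.4752, -1.5034) x2=(-1.4703, 1.6297, -0.7107)
step 4: x0=(1.9016, -0.3740, -1.4795) x1=(0.6815, -0.4935, -1.4845) x2=(-1.4404, 1.6462, -0.6909)
step 5: x0=(1.9152, -0.3578, -1.4644) x1=(0.6937, -0.5117, -1.4656) x2=(-1.4105, 1.6628, -0.6711)
step 6: x0=(1.9272, -0.3418, -1.4493) x1=(0.7067, -0.5299, -1.4467) x2=(-1.3806, 1.6793, -0.6513)
step 7: x0=(1.9376, -0.3261, -1.4342) x1=(0.7203, -0.5479, -1.4278) x2=(-1.3507, 1.6959, -0.6315)
step 8: x0=(1.9466, -0.3106, -1.4191) x1=(0.7346, -0.5658, -1.4089) x2=(-1.3208, 1.7125, -0.6118)
step 9: x0=(1.9540, -0.2954, -1.4039) x1=(0.7495, -0.5836, -1.3900) x2=(-1.2909, 1.7290, -0.5920)
step 10: x0=(1.9599, -0.2806, -1.3888) x1=(0.7651, -0.6012, -1.3711) x2=(-1.2610, 1.7456, -0.5722)
step 11: x0=(1.9643, -0.2662, -1.3736) x1=(0.7814, -0.6187, -1.3523) x2=(-1.2310, 1.7621, -0.5524)
step 12: x0=(1.9672, -0.2523, -1.3584) x1=(0.7983, -0.6359, -1.3334) x2=(-1.2011, 1.7787, -0.5327)
step 13: x0=(1.9685, -0.2388, -1.3432) x1=(0.8159, -0.6530, -1.3145) x2=(-1.1712, 1.7952, -0.5129)
step 14: x0=(1.9684, -0.2259, -1.3280) x1=(0.8342, -0.6697, -1.2957) x2=(-1.1413, 1.8118, -0.4931)
step 15: x0=(1.9666, -0.2137, -1.3126) x1=(0.8531, -0.6863, -1.2769) x2=(-1.1114, 1.8283, -0.4733)
step 16: x0=(1.9631, -0.2021, -1.2973) x1=(0.8728, -0.7025, -1.2581) x2=(-1.0815, 1.8448, -0.4536)
step 17: x0=(1.9579, -0.1913, -1.2819) x1=(0.8933, -0.7183, -1.2394) x2=(-1.0516, 1.8614, -0.4338)
step 18: x0=(1.9509, -0.1814, -1.2664) x1=(0.9145, -0.7338, -1.2206) x2=(-1.0217, 1.8779, -0.4140)
step 19: x0=(1.9420, -0.1726, -1.2508) x1=(0.9366, -0.7488, -1.2020) x2=(-0.9917, 1.8945, -0.3942)
step 20: x0=(1.9311, -0.1649, -1.2351) x1=(0.9596, -0.7633, -1.1833) x2=(-0.9618, 1.9110, -0.3745)
step 21: x0=(1.9180, -0.1586, -1.2193) x1=(0.9835, -0.7772, -1.1647) x2=(-0.9319, 1.9276, -0.3547)
step 22: x0=(1.9024, -0.1538, -1.2034) x1=(1.0085, -0.7904, -1.1462) x2=(-0.9020, 1.9441, -0.3349)
step 23: x0=(1.8842, -0.1510, -1.1873) x1=(1.0346, -0.8028, -1.1277) x2=(-0.8721, 1.9607, -0.3151)
step 24: x0=(1.8630, -0.1504, -1.1709) x1=(1.0621, -0.8142, -1.1093) x2=(-0.8421, 1.9772, -0.2954)
step 25: x0=(1.8383, -0.1528, -1.1544) x1=(1.0911, -0.8243, -1.0911) x2=(-0.8122, 1.9937, -0.2756)
step 26: x0=(1.8097, -0.1586, -1.1374) x1=(1.1218, -0.8328, -1.0730) x2=(-0.7823, 2.0103, -0.2558)
step 27: x0=(1.7764, -0.1690, -1.1201) x1=(1.1545, -0.8394, -1.0551) x2=(-0.7524, 2.0268, -0.2361)
step 28: x0=(1.7379, -0.1851, -1.1022) x1=(1.1895, -0.8435, -1.0374) x2=(-0.7225, 2.0433, -0.2163)
step 29: x0=(1.6944, -0.2072, -1.0837) x1=(1.2268, -0.8450, -1.0200) x2=(-0.6925, 2.0599, -0.1965)
step 30: x0=(1.6515, -0.2285, -1.0653) x1=(1.2637, -0.8468, -1.0025) x2=(-0.6626, 2.0764, -0.1767)
step 31: x0=(1.6314, -0.2133, -1.0506) x1=(1.2907, -0.8646, -0.9835) x2=(-0.6327, 2.0930, -0.1570)
step 32: x0=(1.6281, -0.1660, -1.0391) x1=(1.3103, -0.8964, -0.9629) x2=(-0.6028, 2.1095, -0.1372)

3.3118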